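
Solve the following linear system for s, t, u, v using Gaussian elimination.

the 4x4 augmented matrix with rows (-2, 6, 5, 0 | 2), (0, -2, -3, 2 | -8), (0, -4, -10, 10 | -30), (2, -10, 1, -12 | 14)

(4, 5, -4, -5)

Forward elimination on [A|b]:
R4 <- R4 - (-1)*R1:  [   0   -4    6  -12   16 ]
R3 <- R3 - (2)*R2:  [   0    0   -4    6  -14 ]
R4 <- R4 - (2)*R2:  [   0    0   12  -16   32 ]
R4 <- R4 - (-3)*R3:  [   0    0    0    2  -10 ]
Row echelon form:
[ -2   6   5  0  |    2 ]
[  0  -2  -3  2  |   -8 ]
[  0   0  -4  6  |  -14 ]
[  0   0   0  2  |  -10 ]
Back-substitution:
v = (-10) / 2 = -5
u = (-14 - (6)*(-5)) / -4 = -4
t = (-8 - (-3)*(-4) - (2)*(-5)) / -2 = 5
s = (2 - (6)*(5) - (5)*(-4)) / -2 = 4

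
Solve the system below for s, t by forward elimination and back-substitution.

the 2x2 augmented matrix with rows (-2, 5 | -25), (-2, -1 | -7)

Forward elimination on [A|b]:
R2 <- R2 - (1)*R1:  [  0  -6  18 ]
Row echelon form:
[ -2   5  |  -25 ]
[  0  -6  |   18 ]
Back-substitution:
t = (18) / -6 = -3
s = (-25 - (5)*(-3)) / -2 = 5

(5, -3)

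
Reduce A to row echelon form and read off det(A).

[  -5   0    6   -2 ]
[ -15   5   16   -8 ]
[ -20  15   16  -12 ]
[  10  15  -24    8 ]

det(A) = 200

Forward elimination:
R2 <- R2 - (3)*R1:  [  0   5  -2  -2 ]
R3 <- R3 - (4)*R1:  [  0  15  -8  -4 ]
R4 <- R4 - (-2)*R1:  [   0   15  -12    4 ]
R3 <- R3 - (3)*R2:  [  0   0  -2   2 ]
R4 <- R4 - (3)*R2:  [  0   0  -6  10 ]
R4 <- R4 - (3)*R3:  [ 0  0  0  4 ]
Upper-triangular form:
[ -5  0   6  -2 ]
[  0  5  -2  -2 ]
[  0  0  -2   2 ]
[  0  0   0   4 ]
det(A) = (-1)^0 * (-5) * (5) * (-2) * (4) = 200  (0 row swaps -> sign +1)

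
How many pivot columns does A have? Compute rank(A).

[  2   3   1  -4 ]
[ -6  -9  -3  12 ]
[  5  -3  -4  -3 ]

rank(A) = 2

Row reduction:
R2 <- R2 - (-3)*R1:  [ 0  0  0  0 ]
R3 <- R3 - (5/2)*R1:  [     0  -21/2  -13/2      7 ]
R2 <-> R3   (pivot in column 2 was zero)
[ 2      3      1  -4 ]
[ 0  -21/2  -13/2   7 ]
[ 0      0      0   0 ]
Row echelon form:
[ 2      3      1  -4 ]
[ 0  -21/2  -13/2   7 ]
[ 0      0      0   0 ]
Nonzero rows / pivot columns: 2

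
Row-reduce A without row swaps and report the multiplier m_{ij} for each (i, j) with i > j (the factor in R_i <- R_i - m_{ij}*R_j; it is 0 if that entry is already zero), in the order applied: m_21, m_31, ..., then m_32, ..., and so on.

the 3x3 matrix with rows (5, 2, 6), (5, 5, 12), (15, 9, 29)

Forward elimination:
R2 <- R2 - (1)*R1:  [ 0  3  6 ]
R3 <- R3 - (3)*R1:  [  0   3  11 ]
R3 <- R3 - (1)*R2:  [ 0  0  5 ]
Multipliers (in order of application): m_{21} = 1, m_{31} = 3, m_{32} = 1

multipliers: 1, 3, 1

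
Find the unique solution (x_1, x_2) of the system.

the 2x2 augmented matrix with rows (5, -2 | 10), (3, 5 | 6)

Forward elimination on [A|b]:
R2 <- R2 - (3/5)*R1:  [    0  31/5     0 ]
Row echelon form:
[ 5    -2  |  10 ]
[ 0  31/5  |   0 ]
Back-substitution:
x_2 = (0) / (31/5) = 0
x_1 = (10 - (-2)*(0)) / 5 = 2

(2, 0)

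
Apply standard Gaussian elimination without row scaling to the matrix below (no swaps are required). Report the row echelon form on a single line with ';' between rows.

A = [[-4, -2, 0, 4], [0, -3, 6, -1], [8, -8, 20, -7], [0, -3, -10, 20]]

Forward elimination:
R3 <- R3 - (-2)*R1:  [   0  -12   20    1 ]
R3 <- R3 - (4)*R2:  [  0   0  -4   5 ]
R4 <- R4 - (1)*R2:  [   0    0  -16   21 ]
R4 <- R4 - (4)*R3:  [ 0  0  0  1 ]
Row echelon form:
[ -4  -2   0   4 ]
[  0  -3   6  -1 ]
[  0   0  -4   5 ]
[  0   0   0   1 ]

REF = [-4 -2 0 4; 0 -3 6 -1; 0 0 -4 5; 0 0 0 1]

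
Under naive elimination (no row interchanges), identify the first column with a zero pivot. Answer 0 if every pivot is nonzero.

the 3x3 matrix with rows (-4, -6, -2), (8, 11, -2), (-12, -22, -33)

first zero-pivot column = 0

Naive forward elimination:
R2 <- R2 - (-2)*R1:  [  0  -1  -6 ]
R3 <- R3 - (3)*R1:  [   0   -4  -27 ]
R3 <- R3 - (4)*R2:  [  0   0  -3 ]
All pivots nonzero; naive elimination completes without hitting a zero pivot.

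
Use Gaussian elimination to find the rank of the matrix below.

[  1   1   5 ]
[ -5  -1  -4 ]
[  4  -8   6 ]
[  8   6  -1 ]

rank(A) = 3

Row reduction:
R2 <- R2 - (-5)*R1:  [  0   4  21 ]
R3 <- R3 - (4)*R1:  [   0  -12  -14 ]
R4 <- R4 - (8)*R1:  [   0   -2  -41 ]
R3 <- R3 - (-3)*R2:  [  0   0  49 ]
R4 <- R4 - (-1/2)*R2:  [     0      0  -61/2 ]
R4 <- R4 - (-61/98)*R3:  [ 0  0  0 ]
Row echelon form:
[ 1  1   5 ]
[ 0  4  21 ]
[ 0  0  49 ]
[ 0  0   0 ]
Nonzero rows / pivot columns: 3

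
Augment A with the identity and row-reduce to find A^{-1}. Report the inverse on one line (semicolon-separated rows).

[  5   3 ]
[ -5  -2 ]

Gauss-Jordan on [A | I]:
R1 <- (1/5)*R1:  [   1  3/5  |  1/5    0 ]
R2 <- R2 - (-5)*R1:  [ 0  1  |  1  1 ]
R1 <- R1 - (3/5)*R2:  [    1     0  |  -2/5  -3/5 ]
Right block of [I | A^{-1}] is the inverse:
[ -2/5  -3/5 ]
[    1     1 ]

inverse = [-2/5 -3/5; 1 1]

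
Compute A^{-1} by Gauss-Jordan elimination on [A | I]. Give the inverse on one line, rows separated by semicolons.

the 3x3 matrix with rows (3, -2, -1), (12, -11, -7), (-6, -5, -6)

Gauss-Jordan on [A | I]:
R1 <- (1/3)*R1:  [    1  -2/3  -1/3  |   1/3     0     0 ]
R2 <- R2 - (12)*R1:  [  0  -3  -3  |  -4   1   0 ]
R3 <- R3 - (-6)*R1:  [  0  -9  -8  |   2   0   1 ]
R2 <- (1/-3)*R2:  [    0     1     1  |   4/3  -1/3     0 ]
R1 <- R1 - (-2/3)*R2:  [    1     0   1/3  |  11/9  -2/9     0 ]
R3 <- R3 - (-9)*R2:  [  0   0   1  |  14  -3   1 ]
R1 <- R1 - (1/3)*R3:  [     1      0      0  |  -31/9    7/9   -1/3 ]
R2 <- R2 - (1)*R3:  [     0      1      0  |  -38/3    8/3     -1 ]
Right block of [I | A^{-1}] is the inverse:
[ -31/9  7/9  -1/3 ]
[ -38/3  8/3    -1 ]
[    14   -3     1 ]

inverse = [-31/9 7/9 -1/3; -38/3 8/3 -1; 14 -3 1]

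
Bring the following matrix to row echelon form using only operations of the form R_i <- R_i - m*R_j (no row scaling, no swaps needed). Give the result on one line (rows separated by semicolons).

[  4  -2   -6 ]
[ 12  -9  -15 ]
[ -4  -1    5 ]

REF = [4 -2 -6; 0 -3 3; 0 0 -4]

Forward elimination:
R2 <- R2 - (3)*R1:  [  0  -3   3 ]
R3 <- R3 - (-1)*R1:  [  0  -3  -1 ]
R3 <- R3 - (1)*R2:  [  0   0  -4 ]
Row echelon form:
[ 4  -2  -6 ]
[ 0  -3   3 ]
[ 0   0  -4 ]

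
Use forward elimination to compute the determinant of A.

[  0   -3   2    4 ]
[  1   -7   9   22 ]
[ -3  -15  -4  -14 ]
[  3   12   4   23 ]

Forward elimination:
R1 <-> R2   (pivot in column 1 was zero)
[  1   -7   9   22 ]
[  0   -3   2    4 ]
[ -3  -15  -4  -14 ]
[  3   12   4   23 ]
R3 <- R3 - (-3)*R1:  [   0  -36   23   52 ]
R4 <- R4 - (3)*R1:  [   0   33  -23  -43 ]
R3 <- R3 - (12)*R2:  [  0   0  -1   4 ]
R4 <- R4 - (-11)*R2:  [  0   0  -1   1 ]
R4 <- R4 - (1)*R3:  [  0   0   0  -3 ]
Upper-triangular form:
[ 1  -7   9  22 ]
[ 0  -3   2   4 ]
[ 0   0  -1   4 ]
[ 0   0   0  -3 ]
det(A) = (-1)^1 * (1) * (-3) * (-1) * (-3) = 9  (1 row swap -> sign -1)

det(A) = 9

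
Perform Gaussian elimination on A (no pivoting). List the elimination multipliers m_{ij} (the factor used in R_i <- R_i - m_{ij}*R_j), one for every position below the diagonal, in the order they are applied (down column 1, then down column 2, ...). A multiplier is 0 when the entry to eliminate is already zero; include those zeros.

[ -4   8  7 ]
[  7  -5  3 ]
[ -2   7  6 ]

Forward elimination:
R2 <- R2 - (-7/4)*R1:  [    0     9  61/4 ]
R3 <- R3 - (1/2)*R1:  [   0    3  5/2 ]
R3 <- R3 - (1/3)*R2:  [      0       0  -31/12 ]
Multipliers (in order of application): m_{21} = -7/4, m_{31} = 1/2, m_{32} = 1/3

multipliers: -7/4, 1/2, 1/3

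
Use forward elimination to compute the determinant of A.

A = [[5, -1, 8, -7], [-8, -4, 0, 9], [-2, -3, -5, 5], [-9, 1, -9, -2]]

Forward elimination:
R2 <- R2 - (-8/5)*R1:  [     0  -28/5   64/5  -11/5 ]
R3 <- R3 - (-2/5)*R1:  [     0  -17/5   -9/5   11/5 ]
R4 <- R4 - (-9/5)*R1:  [     0   -4/5   27/5  -73/5 ]
R3 <- R3 - (17/28)*R2:  [     0      0  -67/7  99/28 ]
R4 <- R4 - (1/7)*R2:  [      0       0    25/7  -100/7 ]
R4 <- R4 - (-25/67)*R3:  [         0          0          0  -3475/268 ]
Upper-triangular form:
[ 5     -1      8         -7 ]
[ 0  -28/5   64/5      -11/5 ]
[ 0      0  -67/7      99/28 ]
[ 0      0      0  -3475/268 ]
det(A) = (-1)^0 * (5) * (-28/5) * (-67/7) * (-3475/268) = -3475  (0 row swaps -> sign +1)

det(A) = -3475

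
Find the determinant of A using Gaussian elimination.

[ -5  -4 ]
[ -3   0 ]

det(A) = -12

Forward elimination:
R2 <- R2 - (3/5)*R1:  [    0  12/5 ]
Upper-triangular form:
[ -5    -4 ]
[  0  12/5 ]
det(A) = (-1)^0 * (-5) * (12/5) = -12  (0 row swaps -> sign +1)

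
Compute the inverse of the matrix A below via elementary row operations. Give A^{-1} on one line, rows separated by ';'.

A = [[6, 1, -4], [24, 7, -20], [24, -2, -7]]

inverse = [-89/18 5/6 4/9; -52/3 3 4/3; -12 2 1]

Gauss-Jordan on [A | I]:
R1 <- (1/6)*R1:  [    1   1/6  -2/3  |   1/6     0     0 ]
R2 <- R2 - (24)*R1:  [  0   3  -4  |  -4   1   0 ]
R3 <- R3 - (24)*R1:  [  0  -6   9  |  -4   0   1 ]
R2 <- (1/3)*R2:  [    0     1  -4/3  |  -4/3   1/3     0 ]
R1 <- R1 - (1/6)*R2:  [     1      0   -4/9  |   7/18  -1/18      0 ]
R3 <- R3 - (-6)*R2:  [   0    0    1  |  -12    2    1 ]
R1 <- R1 - (-4/9)*R3:  [      1       0       0  |  -89/18     5/6     4/9 ]
R2 <- R2 - (-4/3)*R3:  [     0      1      0  |  -52/3      3    4/3 ]
Right block of [I | A^{-1}] is the inverse:
[ -89/18  5/6  4/9 ]
[  -52/3    3  4/3 ]
[    -12    2    1 ]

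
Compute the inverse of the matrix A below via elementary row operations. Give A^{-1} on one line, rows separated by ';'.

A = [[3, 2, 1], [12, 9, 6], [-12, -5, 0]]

Gauss-Jordan on [A | I]:
R1 <- (1/3)*R1:  [   1  2/3  1/3  |  1/3    0    0 ]
R2 <- R2 - (12)*R1:  [  0   1   2  |  -4   1   0 ]
R3 <- R3 - (-12)*R1:  [ 0  3  4  |  4  0  1 ]
R1 <- R1 - (2/3)*R2:  [    1     0    -1  |     3  -2/3     0 ]
R3 <- R3 - (3)*R2:  [  0   0  -2  |  16  -3   1 ]
R3 <- (1/-2)*R3:  [    0     0     1  |    -8   3/2  -1/2 ]
R1 <- R1 - (-1)*R3:  [    1     0     0  |    -5   5/6  -1/2 ]
R2 <- R2 - (2)*R3:  [  0   1   0  |  12  -2   1 ]
Right block of [I | A^{-1}] is the inverse:
[ -5  5/6  -1/2 ]
[ 12   -2     1 ]
[ -8  3/2  -1/2 ]

inverse = [-5 5/6 -1/2; 12 -2 1; -8 3/2 -1/2]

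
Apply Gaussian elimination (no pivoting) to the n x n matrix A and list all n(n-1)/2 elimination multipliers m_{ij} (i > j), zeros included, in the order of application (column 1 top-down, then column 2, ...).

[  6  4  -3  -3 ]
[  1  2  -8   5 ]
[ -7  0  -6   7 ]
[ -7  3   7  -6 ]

Forward elimination:
R2 <- R2 - (1/6)*R1:  [     0    4/3  -15/2   11/2 ]
R3 <- R3 - (-7/6)*R1:  [     0   14/3  -19/2    7/2 ]
R4 <- R4 - (-7/6)*R1:  [     0   23/3    7/2  -19/2 ]
R3 <- R3 - (7/2)*R2:  [     0      0   67/4  -63/4 ]
R4 <- R4 - (23/4)*R2:  [      0       0   373/8  -329/8 ]
R4 <- R4 - (373/134)*R3:  [      0       0       0  182/67 ]
Multipliers (in order of application): m_{21} = 1/6, m_{31} = -7/6, m_{41} = -7/6, m_{32} = 7/2, m_{42} = 23/4, m_{43} = 373/134

multipliers: 1/6, -7/6, -7/6, 7/2, 23/4, 373/134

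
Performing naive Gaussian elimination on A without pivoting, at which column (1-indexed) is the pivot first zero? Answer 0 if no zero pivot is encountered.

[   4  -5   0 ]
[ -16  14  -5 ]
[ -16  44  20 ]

first zero-pivot column = 3

Naive forward elimination:
R2 <- R2 - (-4)*R1:  [  0  -6  -5 ]
R3 <- R3 - (-4)*R1:  [  0  24  20 ]
R3 <- R3 - (-4)*R2:  [ 0  0  0 ]
Matrix at this point:
[ 4  -5   0 ]
[ 0  -6  -5 ]
[ 0   0   0 ]
Pivot entry (3,3) in the last row is zero and there are no rows below to swap with -> zero pivot in column 3 (A is singular).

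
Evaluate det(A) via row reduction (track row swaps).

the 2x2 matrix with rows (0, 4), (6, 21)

det(A) = -24

Forward elimination:
R1 <-> R2   (pivot in column 1 was zero)
[ 6  21 ]
[ 0   4 ]
Upper-triangular form:
[ 6  21 ]
[ 0   4 ]
det(A) = (-1)^1 * (6) * (4) = -24  (1 row swap -> sign -1)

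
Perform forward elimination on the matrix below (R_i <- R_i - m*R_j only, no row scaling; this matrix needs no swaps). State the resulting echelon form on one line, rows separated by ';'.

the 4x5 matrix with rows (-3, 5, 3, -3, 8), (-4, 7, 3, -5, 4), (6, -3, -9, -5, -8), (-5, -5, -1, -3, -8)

REF = [-3 5 3 -3 8; 0 1/3 -1 -1 -20/3; 0 0 18 10 148; 0 0 0 -112/9 812/9]

Forward elimination:
R2 <- R2 - (4/3)*R1:  [     0    1/3     -1     -1  -20/3 ]
R3 <- R3 - (-2)*R1:  [   0    7   -3  -11    8 ]
R4 <- R4 - (5/3)*R1:  [     0  -40/3     -6      2  -64/3 ]
R3 <- R3 - (21)*R2:  [   0    0   18   10  148 ]
R4 <- R4 - (-40)*R2:  [    0     0   -46   -38  -288 ]
R4 <- R4 - (-23/9)*R3:  [      0       0       0  -112/9   812/9 ]
Row echelon form:
[ -3    5   3      -3      8 ]
[  0  1/3  -1      -1  -20/3 ]
[  0    0  18      10    148 ]
[  0    0   0  -112/9  812/9 ]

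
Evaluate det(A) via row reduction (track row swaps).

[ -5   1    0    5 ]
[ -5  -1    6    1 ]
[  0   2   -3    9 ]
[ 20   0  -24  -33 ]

det(A) = -30

Forward elimination:
R2 <- R2 - (1)*R1:  [  0  -2   6  -4 ]
R4 <- R4 - (-4)*R1:  [   0    4  -24  -13 ]
R3 <- R3 - (-1)*R2:  [ 0  0  3  5 ]
R4 <- R4 - (-2)*R2:  [   0    0  -12  -21 ]
R4 <- R4 - (-4)*R3:  [  0   0   0  -1 ]
Upper-triangular form:
[ -5   1  0   5 ]
[  0  -2  6  -4 ]
[  0   0  3   5 ]
[  0   0  0  -1 ]
det(A) = (-1)^0 * (-5) * (-2) * (3) * (-1) = -30  (0 row swaps -> sign +1)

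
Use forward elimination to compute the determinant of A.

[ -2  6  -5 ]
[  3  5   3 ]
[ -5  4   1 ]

det(A) = -279

Forward elimination:
R2 <- R2 - (-3/2)*R1:  [    0    14  -9/2 ]
R3 <- R3 - (5/2)*R1:  [    0   -11  27/2 ]
R3 <- R3 - (-11/14)*R2:  [      0       0  279/28 ]
Upper-triangular form:
[ -2   6      -5 ]
[  0  14    -9/2 ]
[  0   0  279/28 ]
det(A) = (-1)^0 * (-2) * (14) * (279/28) = -279  (0 row swaps -> sign +1)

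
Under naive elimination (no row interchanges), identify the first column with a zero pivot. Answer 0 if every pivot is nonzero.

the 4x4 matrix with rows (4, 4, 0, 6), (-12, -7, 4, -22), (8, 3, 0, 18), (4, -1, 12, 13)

first zero-pivot column = 0

Naive forward elimination:
R2 <- R2 - (-3)*R1:  [  0   5   4  -4 ]
R3 <- R3 - (2)*R1:  [  0  -5   0   6 ]
R4 <- R4 - (1)*R1:  [  0  -5  12   7 ]
R3 <- R3 - (-1)*R2:  [ 0  0  4  2 ]
R4 <- R4 - (-1)*R2:  [  0   0  16   3 ]
R4 <- R4 - (4)*R3:  [  0   0   0  -5 ]
All pivots nonzero; naive elimination completes without hitting a zero pivot.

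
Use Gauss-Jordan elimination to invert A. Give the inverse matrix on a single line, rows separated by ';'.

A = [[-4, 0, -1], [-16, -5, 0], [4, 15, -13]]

Gauss-Jordan on [A | I]:
R1 <- (1/-4)*R1:  [    1     0   1/4  |  -1/4     0     0 ]
R2 <- R2 - (-16)*R1:  [  0  -5   4  |  -4   1   0 ]
R3 <- R3 - (4)*R1:  [   0   15  -14  |    1    0    1 ]
R2 <- (1/-5)*R2:  [    0     1  -4/5  |   4/5  -1/5     0 ]
R3 <- R3 - (15)*R2:  [   0    0   -2  |  -11    3    1 ]
R3 <- (1/-2)*R3:  [    0     0     1  |  11/2  -3/2  -1/2 ]
R1 <- R1 - (1/4)*R3:  [     1      0      0  |  -13/8    3/8    1/8 ]
R2 <- R2 - (-4/5)*R3:  [    0     1     0  |  26/5  -7/5  -2/5 ]
Right block of [I | A^{-1}] is the inverse:
[ -13/8   3/8   1/8 ]
[  26/5  -7/5  -2/5 ]
[  11/2  -3/2  -1/2 ]

inverse = [-13/8 3/8 1/8; 26/5 -7/5 -2/5; 11/2 -3/2 -1/2]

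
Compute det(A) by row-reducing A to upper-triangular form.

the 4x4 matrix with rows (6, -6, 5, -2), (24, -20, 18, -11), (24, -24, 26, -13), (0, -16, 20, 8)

det(A) = 864

Forward elimination:
R2 <- R2 - (4)*R1:  [  0   4  -2  -3 ]
R3 <- R3 - (4)*R1:  [  0   0   6  -5 ]
R4 <- R4 - (-4)*R2:  [  0   0  12  -4 ]
R4 <- R4 - (2)*R3:  [ 0  0  0  6 ]
Upper-triangular form:
[ 6  -6   5  -2 ]
[ 0   4  -2  -3 ]
[ 0   0   6  -5 ]
[ 0   0   0   6 ]
det(A) = (-1)^0 * (6) * (4) * (6) * (6) = 864  (0 row swaps -> sign +1)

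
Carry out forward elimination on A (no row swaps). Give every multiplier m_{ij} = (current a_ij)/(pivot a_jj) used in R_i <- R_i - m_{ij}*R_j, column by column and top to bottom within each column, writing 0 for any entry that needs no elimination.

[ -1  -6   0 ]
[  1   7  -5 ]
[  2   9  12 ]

Forward elimination:
R2 <- R2 - (-1)*R1:  [  0   1  -5 ]
R3 <- R3 - (-2)*R1:  [  0  -3  12 ]
R3 <- R3 - (-3)*R2:  [  0   0  -3 ]
Multipliers (in order of application): m_{21} = -1, m_{31} = -2, m_{32} = -3

multipliers: -1, -2, -3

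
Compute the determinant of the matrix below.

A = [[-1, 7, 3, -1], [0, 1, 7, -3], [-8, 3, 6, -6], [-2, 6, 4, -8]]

det(A) = 2112

Forward elimination:
R3 <- R3 - (8)*R1:  [   0  -53  -18    2 ]
R4 <- R4 - (2)*R1:  [  0  -8  -2  -6 ]
R3 <- R3 - (-53)*R2:  [    0     0   353  -157 ]
R4 <- R4 - (-8)*R2:  [   0    0   54  -30 ]
R4 <- R4 - (54/353)*R3:  [         0          0          0  -2112/353 ]
Upper-triangular form:
[ -1  7    3         -1 ]
[  0  1    7         -3 ]
[  0  0  353       -157 ]
[  0  0    0  -2112/353 ]
det(A) = (-1)^0 * (-1) * (1) * (353) * (-2112/353) = 2112  (0 row swaps -> sign +1)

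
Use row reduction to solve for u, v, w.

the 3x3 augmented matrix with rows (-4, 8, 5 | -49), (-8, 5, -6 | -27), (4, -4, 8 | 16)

Forward elimination on [A|b]:
R2 <- R2 - (2)*R1:  [   0  -11  -16   71 ]
R3 <- R3 - (-1)*R1:  [   0    4   13  -33 ]
R3 <- R3 - (-4/11)*R2:  [      0       0   79/11  -79/11 ]
Row echelon form:
[ -4    8      5  |     -49 ]
[  0  -11    -16  |      71 ]
[  0    0  79/11  |  -79/11 ]
Back-substitution:
w = (-79/11) / (79/11) = -1
v = (71 - (-16)*(-1)) / -11 = -5
u = (-49 - (8)*(-5) - (5)*(-1)) / -4 = 1

(1, -5, -1)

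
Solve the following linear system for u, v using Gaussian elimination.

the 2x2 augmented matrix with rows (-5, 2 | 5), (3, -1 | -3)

Forward elimination on [A|b]:
R2 <- R2 - (-3/5)*R1:  [   0  1/5    0 ]
Row echelon form:
[ -5    2  |  5 ]
[  0  1/5  |  0 ]
Back-substitution:
v = (0) / (1/5) = 0
u = (5 - (2)*(0)) / -5 = -1

(-1, 0)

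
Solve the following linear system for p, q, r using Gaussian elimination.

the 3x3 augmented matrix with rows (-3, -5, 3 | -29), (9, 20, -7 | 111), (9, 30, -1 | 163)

Forward elimination on [A|b]:
R2 <- R2 - (-3)*R1:  [  0   5   2  24 ]
R3 <- R3 - (-3)*R1:  [  0  15   8  76 ]
R3 <- R3 - (3)*R2:  [ 0  0  2  4 ]
Row echelon form:
[ -3  -5  3  |  -29 ]
[  0   5  2  |   24 ]
[  0   0  2  |    4 ]
Back-substitution:
r = (4) / 2 = 2
q = (24 - (2)*(2)) / 5 = 4
p = (-29 - (-5)*(4) - (3)*(2)) / -3 = 5

(5, 4, 2)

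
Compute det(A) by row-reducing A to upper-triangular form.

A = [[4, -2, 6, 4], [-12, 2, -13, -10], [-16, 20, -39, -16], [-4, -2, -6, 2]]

Forward elimination:
R2 <- R2 - (-3)*R1:  [  0  -4   5   2 ]
R3 <- R3 - (-4)*R1:  [   0   12  -15    0 ]
R4 <- R4 - (-1)*R1:  [  0  -4   0   6 ]
R3 <- R3 - (-3)*R2:  [ 0  0  0  6 ]
R4 <- R4 - (1)*R2:  [  0   0  -5   4 ]
R3 <-> R4   (pivot in column 3 was zero)
[ 4  -2   6  4 ]
[ 0  -4   5  2 ]
[ 0   0  -5  4 ]
[ 0   0   0  6 ]
Upper-triangular form:
[ 4  -2   6  4 ]
[ 0  -4   5  2 ]
[ 0   0  -5  4 ]
[ 0   0   0  6 ]
det(A) = (-1)^1 * (4) * (-4) * (-5) * (6) = -480  (1 row swap -> sign -1)

det(A) = -480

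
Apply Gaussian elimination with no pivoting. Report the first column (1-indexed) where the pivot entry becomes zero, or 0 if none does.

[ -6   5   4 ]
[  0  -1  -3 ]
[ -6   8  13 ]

first zero-pivot column = 3

Naive forward elimination:
R3 <- R3 - (1)*R1:  [ 0  3  9 ]
R3 <- R3 - (-3)*R2:  [ 0  0  0 ]
Matrix at this point:
[ -6   5   4 ]
[  0  -1  -3 ]
[  0   0   0 ]
Pivot entry (3,3) in the last row is zero and there are no rows below to swap with -> zero pivot in column 3 (A is singular).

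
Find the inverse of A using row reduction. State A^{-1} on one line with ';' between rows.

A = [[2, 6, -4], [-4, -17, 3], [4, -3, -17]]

inverse = [-149/30 -19/10 5/6; 14/15 3/10 -1/6; -4/3 -1/2 1/6]

Gauss-Jordan on [A | I]:
R1 <- (1/2)*R1:  [   1    3   -2  |  1/2    0    0 ]
R2 <- R2 - (-4)*R1:  [  0  -5  -5  |   2   1   0 ]
R3 <- R3 - (4)*R1:  [   0  -15   -9  |   -2    0    1 ]
R2 <- (1/-5)*R2:  [    0     1     1  |  -2/5  -1/5     0 ]
R1 <- R1 - (3)*R2:  [     1      0     -5  |  17/10    3/5      0 ]
R3 <- R3 - (-15)*R2:  [  0   0   6  |  -8  -3   1 ]
R3 <- (1/6)*R3:  [    0     0     1  |  -4/3  -1/2   1/6 ]
R1 <- R1 - (-5)*R3:  [       1        0        0  |  -149/30   -19/10      5/6 ]
R2 <- R2 - (1)*R3:  [     0      1      0  |  14/15   3/10   -1/6 ]
Right block of [I | A^{-1}] is the inverse:
[ -149/30  -19/10   5/6 ]
[   14/15    3/10  -1/6 ]
[    -4/3    -1/2   1/6 ]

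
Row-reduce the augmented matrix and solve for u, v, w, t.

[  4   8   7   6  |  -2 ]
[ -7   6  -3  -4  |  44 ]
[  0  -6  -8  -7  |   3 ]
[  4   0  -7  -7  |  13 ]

Forward elimination on [A|b]:
R2 <- R2 - (-7/4)*R1:  [    0    20  37/4  13/2  81/2 ]
R4 <- R4 - (1)*R1:  [   0   -8  -14  -13   15 ]
R3 <- R3 - (-3/10)*R2:  [       0        0  -209/40  -101/20   303/20 ]
R4 <- R4 - (-2/5)*R2:  [       0        0  -103/10    -52/5    156/5 ]
R4 <- R4 - (412/209)*R3:  [       0        0        0  -93/209  279/209 ]
Row echelon form:
[ 4   8        7        6  |       -2 ]
[ 0  20     37/4     13/2  |     81/2 ]
[ 0   0  -209/40  -101/20  |   303/20 ]
[ 0   0        0  -93/209  |  279/209 ]
Back-substitution:
t = (279/209) / (-93/209) = -3
w = (303/20 - (-101/20)*(-3)) / (-209/40) = 0
v = (81/2 - (37/4)*(0) - (13/2)*(-3)) / 20 = 3
u = (-2 - (8)*(3) - (7)*(0) - (6)*(-3)) / 4 = -2

(-2, 3, 0, -3)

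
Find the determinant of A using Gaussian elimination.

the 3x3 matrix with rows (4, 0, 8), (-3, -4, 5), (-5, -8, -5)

det(A) = 272

Forward elimination:
R2 <- R2 - (-3/4)*R1:  [  0  -4  11 ]
R3 <- R3 - (-5/4)*R1:  [  0  -8   5 ]
R3 <- R3 - (2)*R2:  [   0    0  -17 ]
Upper-triangular form:
[ 4   0    8 ]
[ 0  -4   11 ]
[ 0   0  -17 ]
det(A) = (-1)^0 * (4) * (-4) * (-17) = 272  (0 row swaps -> sign +1)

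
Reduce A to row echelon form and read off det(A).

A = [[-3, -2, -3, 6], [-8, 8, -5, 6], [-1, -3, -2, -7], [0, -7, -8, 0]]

det(A) = 2663

Forward elimination:
R2 <- R2 - (8/3)*R1:  [    0  40/3     3   -10 ]
R3 <- R3 - (1/3)*R1:  [    0  -7/3    -1    -9 ]
R3 <- R3 - (-7/40)*R2:  [      0       0  -19/40   -43/4 ]
R4 <- R4 - (-21/40)*R2:  [       0        0  -257/40    -21/4 ]
R4 <- R4 - (257/19)*R3:  [       0        0        0  2663/19 ]
Upper-triangular form:
[ -3    -2      -3        6 ]
[  0  40/3       3      -10 ]
[  0     0  -19/40    -43/4 ]
[  0     0       0  2663/19 ]
det(A) = (-1)^0 * (-3) * (40/3) * (-19/40) * (2663/19) = 2663  (0 row swaps -> sign +1)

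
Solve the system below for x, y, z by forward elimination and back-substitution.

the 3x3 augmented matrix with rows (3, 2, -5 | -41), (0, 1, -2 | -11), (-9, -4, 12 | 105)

(-5, -3, 4)

Forward elimination on [A|b]:
R3 <- R3 - (-3)*R1:  [   0    2   -3  -18 ]
R3 <- R3 - (2)*R2:  [ 0  0  1  4 ]
Row echelon form:
[ 3  2  -5  |  -41 ]
[ 0  1  -2  |  -11 ]
[ 0  0   1  |    4 ]
Back-substitution:
z = (4) / 1 = 4
y = (-11 - (-2)*(4)) / 1 = -3
x = (-41 - (2)*(-3) - (-5)*(4)) / 3 = -5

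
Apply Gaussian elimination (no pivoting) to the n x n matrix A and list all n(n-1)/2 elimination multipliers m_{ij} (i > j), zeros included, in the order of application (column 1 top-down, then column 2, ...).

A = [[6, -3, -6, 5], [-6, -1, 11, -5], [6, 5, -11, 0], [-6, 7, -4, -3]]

multipliers: -1, 1, -1, -2, -1, -1

Forward elimination:
R2 <- R2 - (-1)*R1:  [  0  -4   5   0 ]
R3 <- R3 - (1)*R1:  [  0   8  -5  -5 ]
R4 <- R4 - (-1)*R1:  [   0    4  -10    2 ]
R3 <- R3 - (-2)*R2:  [  0   0   5  -5 ]
R4 <- R4 - (-1)*R2:  [  0   0  -5   2 ]
R4 <- R4 - (-1)*R3:  [  0   0   0  -3 ]
Multipliers (in order of application): m_{21} = -1, m_{31} = 1, m_{41} = -1, m_{32} = -2, m_{42} = -1, m_{43} = -1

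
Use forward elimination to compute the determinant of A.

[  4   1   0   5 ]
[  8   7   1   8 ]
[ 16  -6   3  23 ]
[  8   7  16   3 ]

det(A) = -200

Forward elimination:
R2 <- R2 - (2)*R1:  [  0   5   1  -2 ]
R3 <- R3 - (4)*R1:  [   0  -10    3    3 ]
R4 <- R4 - (2)*R1:  [  0   5  16  -7 ]
R3 <- R3 - (-2)*R2:  [  0   0   5  -1 ]
R4 <- R4 - (1)*R2:  [  0   0  15  -5 ]
R4 <- R4 - (3)*R3:  [  0   0   0  -2 ]
Upper-triangular form:
[ 4  1  0   5 ]
[ 0  5  1  -2 ]
[ 0  0  5  -1 ]
[ 0  0  0  -2 ]
det(A) = (-1)^0 * (4) * (5) * (5) * (-2) = -200  (0 row swaps -> sign +1)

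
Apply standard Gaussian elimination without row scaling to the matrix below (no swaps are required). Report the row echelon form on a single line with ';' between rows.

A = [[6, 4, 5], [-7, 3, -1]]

REF = [6 4 5; 0 23/3 29/6]

Forward elimination:
R2 <- R2 - (-7/6)*R1:  [    0  23/3  29/6 ]
Row echelon form:
[ 6     4     5 ]
[ 0  23/3  29/6 ]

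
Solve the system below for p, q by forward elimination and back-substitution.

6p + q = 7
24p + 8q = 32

(1, 1)

Forward elimination on [A|b]:
R2 <- R2 - (4)*R1:  [ 0  4  4 ]
Row echelon form:
[ 6  1  |  7 ]
[ 0  4  |  4 ]
Back-substitution:
q = (4) / 4 = 1
p = (7 - (1)*(1)) / 6 = 1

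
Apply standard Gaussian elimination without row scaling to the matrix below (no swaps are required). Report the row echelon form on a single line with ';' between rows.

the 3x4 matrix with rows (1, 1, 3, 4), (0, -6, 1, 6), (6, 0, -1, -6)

REF = [1 1 3 4; 0 -6 1 6; 0 0 -20 -36]

Forward elimination:
R3 <- R3 - (6)*R1:  [   0   -6  -19  -30 ]
R3 <- R3 - (1)*R2:  [   0    0  -20  -36 ]
Row echelon form:
[ 1   1    3    4 ]
[ 0  -6    1    6 ]
[ 0   0  -20  -36 ]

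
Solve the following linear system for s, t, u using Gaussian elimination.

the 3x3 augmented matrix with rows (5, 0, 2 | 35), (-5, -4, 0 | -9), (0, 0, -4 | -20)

Forward elimination on [A|b]:
R2 <- R2 - (-1)*R1:  [  0  -4   2  26 ]
Row echelon form:
[ 5   0   2  |   35 ]
[ 0  -4   2  |   26 ]
[ 0   0  -4  |  -20 ]
Back-substitution:
u = (-20) / -4 = 5
t = (26 - (2)*(5)) / -4 = -4
s = (35 - (2)*(5)) / 5 = 5

(5, -4, 5)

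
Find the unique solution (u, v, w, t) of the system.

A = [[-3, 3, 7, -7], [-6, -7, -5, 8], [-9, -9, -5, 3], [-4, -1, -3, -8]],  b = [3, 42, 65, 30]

Forward elimination on [A|b]:
R2 <- R2 - (2)*R1:  [   0  -13  -19   22   36 ]
R3 <- R3 - (3)*R1:  [   0  -18  -26   24   56 ]
R4 <- R4 - (4/3)*R1:  [     0     -5  -37/3    4/3     26 ]
R3 <- R3 - (18/13)*R2:  [      0       0    4/13  -84/13   80/13 ]
R4 <- R4 - (5/13)*R2:  [       0        0  -196/39  -278/39   158/13 ]
R4 <- R4 - (-49/3)*R3:  [      0       0       0  -338/3   338/3 ]
Row echelon form:
[ -3    3     7      -7  |      3 ]
[  0  -13   -19      22  |     36 ]
[  0    0  4/13  -84/13  |  80/13 ]
[  0    0     0  -338/3  |  338/3 ]
Back-substitution:
t = (338/3) / (-338/3) = -1
w = (80/13 - (-84/13)*(-1)) / (4/13) = -1
v = (36 - (-19)*(-1) - (22)*(-1)) / -13 = -3
u = (3 - (3)*(-3) - (7)*(-1) - (-7)*(-1)) / -3 = -4

(-4, -3, -1, -1)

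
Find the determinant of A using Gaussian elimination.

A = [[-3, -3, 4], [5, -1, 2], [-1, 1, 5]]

Forward elimination:
R2 <- R2 - (-5/3)*R1:  [    0    -6  26/3 ]
R3 <- R3 - (1/3)*R1:  [    0     2  11/3 ]
R3 <- R3 - (-1/3)*R2:  [    0     0  59/9 ]
Upper-triangular form:
[ -3  -3     4 ]
[  0  -6  26/3 ]
[  0   0  59/9 ]
det(A) = (-1)^0 * (-3) * (-6) * (59/9) = 118  (0 row swaps -> sign +1)

det(A) = 118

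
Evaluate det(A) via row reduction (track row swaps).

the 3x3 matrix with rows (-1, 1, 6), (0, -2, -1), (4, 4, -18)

det(A) = 4

Forward elimination:
R3 <- R3 - (-4)*R1:  [ 0  8  6 ]
R3 <- R3 - (-4)*R2:  [ 0  0  2 ]
Upper-triangular form:
[ -1   1   6 ]
[  0  -2  -1 ]
[  0   0   2 ]
det(A) = (-1)^0 * (-1) * (-2) * (2) = 4  (0 row swaps -> sign +1)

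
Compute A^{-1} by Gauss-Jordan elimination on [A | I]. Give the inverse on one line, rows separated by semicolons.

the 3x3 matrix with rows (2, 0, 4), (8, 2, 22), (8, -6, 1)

inverse = [67/6 -2 -2/3; 14 -5/2 -1; -16/3 1 1/3]

Gauss-Jordan on [A | I]:
R1 <- (1/2)*R1:  [   1    0    2  |  1/2    0    0 ]
R2 <- R2 - (8)*R1:  [  0   2   6  |  -4   1   0 ]
R3 <- R3 - (8)*R1:  [   0   -6  -15  |   -4    0    1 ]
R2 <- (1/2)*R2:  [   0    1    3  |   -2  1/2    0 ]
R3 <- R3 - (-6)*R2:  [   0    0    3  |  -16    3    1 ]
R3 <- (1/3)*R3:  [     0      0      1  |  -16/3      1    1/3 ]
R1 <- R1 - (2)*R3:  [    1     0     0  |  67/6    -2  -2/3 ]
R2 <- R2 - (3)*R3:  [    0     1     0  |    14  -5/2    -1 ]
Right block of [I | A^{-1}] is the inverse:
[  67/6    -2  -2/3 ]
[    14  -5/2    -1 ]
[ -16/3     1   1/3 ]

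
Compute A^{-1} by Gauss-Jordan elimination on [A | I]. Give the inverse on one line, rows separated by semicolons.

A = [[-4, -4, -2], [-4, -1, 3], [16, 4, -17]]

inverse = [1/12 -19/15 -7/30; -1/3 5/3 1/3; 0 -4/5 -1/5]

Gauss-Jordan on [A | I]:
R1 <- (1/-4)*R1:  [    1     1   1/2  |  -1/4     0     0 ]
R2 <- R2 - (-4)*R1:  [  0   3   5  |  -1   1   0 ]
R3 <- R3 - (16)*R1:  [   0  -12  -25  |    4    0    1 ]
R2 <- (1/3)*R2:  [    0     1   5/3  |  -1/3   1/3     0 ]
R1 <- R1 - (1)*R2:  [    1     0  -7/6  |  1/12  -1/3     0 ]
R3 <- R3 - (-12)*R2:  [  0   0  -5  |   0   4   1 ]
R3 <- (1/-5)*R3:  [    0     0     1  |     0  -4/5  -1/5 ]
R1 <- R1 - (-7/6)*R3:  [      1       0       0  |    1/12  -19/15   -7/30 ]
R2 <- R2 - (5/3)*R3:  [    0     1     0  |  -1/3   5/3   1/3 ]
Right block of [I | A^{-1}] is the inverse:
[ 1/12  -19/15  -7/30 ]
[ -1/3     5/3    1/3 ]
[    0    -4/5   -1/5 ]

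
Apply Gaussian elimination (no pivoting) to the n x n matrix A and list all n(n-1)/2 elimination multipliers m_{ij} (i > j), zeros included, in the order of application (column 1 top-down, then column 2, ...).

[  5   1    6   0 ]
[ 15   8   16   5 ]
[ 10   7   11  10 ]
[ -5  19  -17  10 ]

multipliers: 3, 2, -1, 1, 4, -3

Forward elimination:
R2 <- R2 - (3)*R1:  [  0   5  -2   5 ]
R3 <- R3 - (2)*R1:  [  0   5  -1  10 ]
R4 <- R4 - (-1)*R1:  [   0   20  -11   10 ]
R3 <- R3 - (1)*R2:  [ 0  0  1  5 ]
R4 <- R4 - (4)*R2:  [   0    0   -3  -10 ]
R4 <- R4 - (-3)*R3:  [ 0  0  0  5 ]
Multipliers (in order of application): m_{21} = 3, m_{31} = 2, m_{41} = -1, m_{32} = 1, m_{42} = 4, m_{43} = -3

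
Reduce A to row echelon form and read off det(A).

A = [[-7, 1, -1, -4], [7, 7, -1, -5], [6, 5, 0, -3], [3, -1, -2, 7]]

det(A) = -181

Forward elimination:
R2 <- R2 - (-1)*R1:  [  0   8  -2  -9 ]
R3 <- R3 - (-6/7)*R1:  [     0   41/7   -6/7  -45/7 ]
R4 <- R4 - (-3/7)*R1:  [     0   -4/7  -17/7   37/7 ]
R3 <- R3 - (41/56)*R2:  [     0      0  17/28   9/56 ]
R4 <- R4 - (-1/14)*R2:  [     0      0  -18/7  65/14 ]
R4 <- R4 - (-72/17)*R3:  [      0       0       0  181/34 ]
Upper-triangular form:
[ -7  1     -1      -4 ]
[  0  8     -2      -9 ]
[  0  0  17/28    9/56 ]
[  0  0      0  181/34 ]
det(A) = (-1)^0 * (-7) * (8) * (17/28) * (181/34) = -181  (0 row swaps -> sign +1)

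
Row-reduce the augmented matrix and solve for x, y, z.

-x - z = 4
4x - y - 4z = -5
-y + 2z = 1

Forward elimination on [A|b]:
R2 <- R2 - (-4)*R1:  [  0  -1  -8  11 ]
R3 <- R3 - (1)*R2:  [   0    0   10  -10 ]
Row echelon form:
[ -1   0  -1  |    4 ]
[  0  -1  -8  |   11 ]
[  0   0  10  |  -10 ]
Back-substitution:
z = (-10) / 10 = -1
y = (11 - (-8)*(-1)) / -1 = -3
x = (4 - (-1)*(-1)) / -1 = -3

(-3, -3, -1)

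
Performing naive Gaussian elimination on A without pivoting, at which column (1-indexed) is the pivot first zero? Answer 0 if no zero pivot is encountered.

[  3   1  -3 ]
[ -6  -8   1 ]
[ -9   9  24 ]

first zero-pivot column = 0

Naive forward elimination:
R2 <- R2 - (-2)*R1:  [  0  -6  -5 ]
R3 <- R3 - (-3)*R1:  [  0  12  15 ]
R3 <- R3 - (-2)*R2:  [ 0  0  5 ]
All pivots nonzero; naive elimination completes without hitting a zero pivot.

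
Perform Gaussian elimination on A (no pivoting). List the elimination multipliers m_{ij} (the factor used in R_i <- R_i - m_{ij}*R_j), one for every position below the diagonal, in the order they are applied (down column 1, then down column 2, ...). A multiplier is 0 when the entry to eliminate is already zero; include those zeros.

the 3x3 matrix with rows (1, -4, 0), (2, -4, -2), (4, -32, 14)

multipliers: 2, 4, -4

Forward elimination:
R2 <- R2 - (2)*R1:  [  0   4  -2 ]
R3 <- R3 - (4)*R1:  [   0  -16   14 ]
R3 <- R3 - (-4)*R2:  [ 0  0  6 ]
Multipliers (in order of application): m_{21} = 2, m_{31} = 4, m_{32} = -4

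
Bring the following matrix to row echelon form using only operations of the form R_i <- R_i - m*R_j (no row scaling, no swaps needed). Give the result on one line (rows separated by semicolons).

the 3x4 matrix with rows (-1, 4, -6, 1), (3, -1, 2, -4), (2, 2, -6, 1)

REF = [-1 4 -6 1; 0 11 -16 -1; 0 0 -38/11 43/11]

Forward elimination:
R2 <- R2 - (-3)*R1:  [   0   11  -16   -1 ]
R3 <- R3 - (-2)*R1:  [   0   10  -18    3 ]
R3 <- R3 - (10/11)*R2:  [      0       0  -38/11   43/11 ]
Row echelon form:
[ -1   4      -6      1 ]
[  0  11     -16     -1 ]
[  0   0  -38/11  43/11 ]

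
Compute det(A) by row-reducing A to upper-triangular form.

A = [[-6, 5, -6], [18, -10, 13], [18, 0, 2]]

Forward elimination:
R2 <- R2 - (-3)*R1:  [  0   5  -5 ]
R3 <- R3 - (-3)*R1:  [   0   15  -16 ]
R3 <- R3 - (3)*R2:  [  0   0  -1 ]
Upper-triangular form:
[ -6  5  -6 ]
[  0  5  -5 ]
[  0  0  -1 ]
det(A) = (-1)^0 * (-6) * (5) * (-1) = 30  (0 row swaps -> sign +1)

det(A) = 30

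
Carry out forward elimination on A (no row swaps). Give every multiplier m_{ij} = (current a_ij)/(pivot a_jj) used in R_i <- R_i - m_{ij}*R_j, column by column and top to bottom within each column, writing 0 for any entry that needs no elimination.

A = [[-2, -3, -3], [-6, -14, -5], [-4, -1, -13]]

Forward elimination:
R2 <- R2 - (3)*R1:  [  0  -5   4 ]
R3 <- R3 - (2)*R1:  [  0   5  -7 ]
R3 <- R3 - (-1)*R2:  [  0   0  -3 ]
Multipliers (in order of application): m_{21} = 3, m_{31} = 2, m_{32} = -1

multipliers: 3, 2, -1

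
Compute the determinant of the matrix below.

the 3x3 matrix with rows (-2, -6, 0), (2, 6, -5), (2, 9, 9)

det(A) = -30

Forward elimination:
R2 <- R2 - (-1)*R1:  [  0   0  -5 ]
R3 <- R3 - (-1)*R1:  [ 0  3  9 ]
R2 <-> R3   (pivot in column 2 was zero)
[ -2  -6   0 ]
[  0   3   9 ]
[  0   0  -5 ]
Upper-triangular form:
[ -2  -6   0 ]
[  0   3   9 ]
[  0   0  -5 ]
det(A) = (-1)^1 * (-2) * (3) * (-5) = -30  (1 row swap -> sign -1)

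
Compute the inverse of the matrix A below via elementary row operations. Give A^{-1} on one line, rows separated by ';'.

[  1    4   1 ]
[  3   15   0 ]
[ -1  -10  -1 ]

Gauss-Jordan on [A | I]:
R2 <- R2 - (3)*R1:  [  0   3  -3  |  -3   1   0 ]
R3 <- R3 - (-1)*R1:  [  0  -6   0  |   1   0   1 ]
R2 <- (1/3)*R2:  [   0    1   -1  |   -1  1/3    0 ]
R1 <- R1 - (4)*R2:  [    1     0     5  |     5  -4/3     0 ]
R3 <- R3 - (-6)*R2:  [  0   0  -6  |  -5   2   1 ]
R3 <- (1/-6)*R3:  [    0     0     1  |   5/6  -1/3  -1/6 ]
R1 <- R1 - (5)*R3:  [   1    0    0  |  5/6  1/3  5/6 ]
R2 <- R2 - (-1)*R3:  [    0     1     0  |  -1/6     0  -1/6 ]
Right block of [I | A^{-1}] is the inverse:
[  5/6   1/3   5/6 ]
[ -1/6     0  -1/6 ]
[  5/6  -1/3  -1/6 ]

inverse = [5/6 1/3 5/6; -1/6 0 -1/6; 5/6 -1/3 -1/6]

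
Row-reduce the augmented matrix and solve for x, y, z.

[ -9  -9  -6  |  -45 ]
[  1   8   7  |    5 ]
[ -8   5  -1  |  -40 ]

Forward elimination on [A|b]:
R2 <- R2 - (-1/9)*R1:  [    0     7  19/3     0 ]
R3 <- R3 - (8/9)*R1:  [    0    13  13/3     0 ]
R3 <- R3 - (13/7)*R2:  [     0      0  -52/7      0 ]
Row echelon form:
[ -9  -9     -6  |  -45 ]
[  0   7   19/3  |    0 ]
[  0   0  -52/7  |    0 ]
Back-substitution:
z = (0) / (-52/7) = 0
y = (0 - (19/3)*(0)) / 7 = 0
x = (-45 - (-9)*(0) - (-6)*(0)) / -9 = 5

(5, 0, 0)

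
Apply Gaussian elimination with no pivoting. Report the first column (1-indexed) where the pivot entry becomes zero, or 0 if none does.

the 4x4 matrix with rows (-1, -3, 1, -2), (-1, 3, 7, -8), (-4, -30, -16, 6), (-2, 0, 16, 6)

Naive forward elimination:
R2 <- R2 - (1)*R1:  [  0   6   6  -6 ]
R3 <- R3 - (4)*R1:  [   0  -18  -20   14 ]
R4 <- R4 - (2)*R1:  [  0   6  14  10 ]
R3 <- R3 - (-3)*R2:  [  0   0  -2  -4 ]
R4 <- R4 - (1)*R2:  [  0   0   8  16 ]
R4 <- R4 - (-4)*R3:  [ 0  0  0  0 ]
Matrix at this point:
[ -1  -3   1  -2 ]
[  0   6   6  -6 ]
[  0   0  -2  -4 ]
[  0   0   0   0 ]
Pivot entry (4,4) in the last row is zero and there are no rows below to swap with -> zero pivot in column 4 (A is singular).

first zero-pivot column = 4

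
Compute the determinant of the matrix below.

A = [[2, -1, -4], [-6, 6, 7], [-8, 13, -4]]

det(A) = -30

Forward elimination:
R2 <- R2 - (-3)*R1:  [  0   3  -5 ]
R3 <- R3 - (-4)*R1:  [   0    9  -20 ]
R3 <- R3 - (3)*R2:  [  0   0  -5 ]
Upper-triangular form:
[ 2  -1  -4 ]
[ 0   3  -5 ]
[ 0   0  -5 ]
det(A) = (-1)^0 * (2) * (3) * (-5) = -30  (0 row swaps -> sign +1)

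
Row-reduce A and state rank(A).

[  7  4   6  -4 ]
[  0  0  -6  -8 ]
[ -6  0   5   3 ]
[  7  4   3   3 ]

rank(A) = 4

Row reduction:
R3 <- R3 - (-6/7)*R1:  [    0  24/7  71/7  -3/7 ]
R4 <- R4 - (1)*R1:  [  0   0  -3   7 ]
R2 <-> R3   (pivot in column 2 was zero)
[ 7     4     6    -4 ]
[ 0  24/7  71/7  -3/7 ]
[ 0     0    -6    -8 ]
[ 0     0    -3     7 ]
R4 <- R4 - (1/2)*R3:  [  0   0   0  11 ]
Row echelon form:
[ 7     4     6    -4 ]
[ 0  24/7  71/7  -3/7 ]
[ 0     0    -6    -8 ]
[ 0     0     0    11 ]
Nonzero rows / pivot columns: 4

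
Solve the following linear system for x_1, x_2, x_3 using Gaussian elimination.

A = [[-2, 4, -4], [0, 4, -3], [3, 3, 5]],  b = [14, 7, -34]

Forward elimination on [A|b]:
R3 <- R3 - (-3/2)*R1:  [   0    9   -1  -13 ]
R3 <- R3 - (9/4)*R2:  [      0       0    23/4  -115/4 ]
Row echelon form:
[ -2  4    -4  |      14 ]
[  0  4    -3  |       7 ]
[  0  0  23/4  |  -115/4 ]
Back-substitution:
x_3 = (-115/4) / (23/4) = -5
x_2 = (7 - (-3)*(-5)) / 4 = -2
x_1 = (14 - (4)*(-2) - (-4)*(-5)) / -2 = -1

(-1, -2, -5)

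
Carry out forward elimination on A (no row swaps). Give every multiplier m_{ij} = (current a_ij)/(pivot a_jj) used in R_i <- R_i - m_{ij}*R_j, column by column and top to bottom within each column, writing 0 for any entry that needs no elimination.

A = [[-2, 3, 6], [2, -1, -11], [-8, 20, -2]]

multipliers: -1, 4, 4

Forward elimination:
R2 <- R2 - (-1)*R1:  [  0   2  -5 ]
R3 <- R3 - (4)*R1:  [   0    8  -26 ]
R3 <- R3 - (4)*R2:  [  0   0  -6 ]
Multipliers (in order of application): m_{21} = -1, m_{31} = 4, m_{32} = 4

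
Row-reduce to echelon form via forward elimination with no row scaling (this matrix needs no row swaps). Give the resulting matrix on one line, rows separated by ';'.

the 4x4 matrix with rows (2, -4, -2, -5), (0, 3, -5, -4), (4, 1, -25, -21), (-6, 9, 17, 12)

Forward elimination:
R3 <- R3 - (2)*R1:  [   0    9  -21  -11 ]
R4 <- R4 - (-3)*R1:  [  0  -3  11  -3 ]
R3 <- R3 - (3)*R2:  [  0   0  -6   1 ]
R4 <- R4 - (-1)*R2:  [  0   0   6  -7 ]
R4 <- R4 - (-1)*R3:  [  0   0   0  -6 ]
Row echelon form:
[ 2  -4  -2  -5 ]
[ 0   3  -5  -4 ]
[ 0   0  -6   1 ]
[ 0   0   0  -6 ]

REF = [2 -4 -2 -5; 0 3 -5 -4; 0 0 -6 1; 0 0 0 -6]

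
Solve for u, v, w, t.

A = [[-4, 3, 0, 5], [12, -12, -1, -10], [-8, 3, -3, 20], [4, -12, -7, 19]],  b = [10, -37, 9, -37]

(-5, 0, -3, -2)

Forward elimination on [A|b]:
R2 <- R2 - (-3)*R1:  [  0  -3  -1   5  -7 ]
R3 <- R3 - (2)*R1:  [   0   -3   -3   10  -11 ]
R4 <- R4 - (-1)*R1:  [   0   -9   -7   24  -27 ]
R3 <- R3 - (1)*R2:  [  0   0  -2   5  -4 ]
R4 <- R4 - (3)*R2:  [  0   0  -4   9  -6 ]
R4 <- R4 - (2)*R3:  [  0   0   0  -1   2 ]
Row echelon form:
[ -4   3   0   5  |  10 ]
[  0  -3  -1   5  |  -7 ]
[  0   0  -2   5  |  -4 ]
[  0   0   0  -1  |   2 ]
Back-substitution:
t = (2) / -1 = -2
w = (-4 - (5)*(-2)) / -2 = -3
v = (-7 - (-1)*(-3) - (5)*(-2)) / -3 = 0
u = (10 - (3)*(0) - (5)*(-2)) / -4 = -5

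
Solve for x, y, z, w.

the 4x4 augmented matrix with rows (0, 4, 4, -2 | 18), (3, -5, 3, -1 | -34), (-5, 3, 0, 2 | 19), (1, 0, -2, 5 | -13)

Forward elimination on [A|b]:
R1 <-> R2   (pivot in column 1 was zero)
[  3  -5   3  -1  -34 ]
[  0   4   4  -2   18 ]
[ -5   3   0   2   19 ]
[  1   0  -2   5  -13 ]
R3 <- R3 - (-5/3)*R1:  [      0   -16/3       5     1/3  -113/3 ]
R4 <- R4 - (1/3)*R1:  [    0   5/3    -3  16/3  -5/3 ]
R3 <- R3 - (-4/3)*R2:  [     0      0   31/3   -7/3  -41/3 ]
R4 <- R4 - (5/12)*R2:  [     0      0  -14/3   37/6  -55/6 ]
R4 <- R4 - (-14/31)*R3:  [       0        0        0   317/62  -951/62 ]
Row echelon form:
[ 3  -5     3      -1  |      -34 ]
[ 0   4     4      -2  |       18 ]
[ 0   0  31/3    -7/3  |    -41/3 ]
[ 0   0     0  317/62  |  -951/62 ]
Back-substitution:
w = (-951/62) / (317/62) = -3
z = (-41/3 - (-7/3)*(-3)) / (31/3) = -2
y = (18 - (4)*(-2) - (-2)*(-3)) / 4 = 5
x = (-34 - (-5)*(5) - (3)*(-2) - (-1)*(-3)) / 3 = -2

(-2, 5, -2, -3)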